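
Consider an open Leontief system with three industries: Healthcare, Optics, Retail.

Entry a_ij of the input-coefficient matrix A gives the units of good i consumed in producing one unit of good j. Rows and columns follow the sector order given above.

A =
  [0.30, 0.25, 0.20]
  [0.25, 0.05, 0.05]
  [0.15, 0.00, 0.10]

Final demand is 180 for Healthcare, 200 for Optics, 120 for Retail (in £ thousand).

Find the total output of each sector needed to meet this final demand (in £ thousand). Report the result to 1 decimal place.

x_H = 436.0, x_O = 336.1, x_R = 206.0

I − A =
  [   0.70    -0.25    -0.20]
  [  -0.25     0.95    -0.05]
  [  -0.15     0.00     0.90]
Cofactors of I−A, C_ij = (−1)^(i+j)·(minor ij) (rows/columns in the sector order above):
  C_11 = (0.95)(0.90) − (-0.05)(0.00) = 0.8550
  C_12 = −[(-0.25)(0.90) − (-0.05)(-0.15)] = 0.2325
  C_13 = (-0.25)(0.00) − (0.95)(-0.15) = 0.1425
  C_21 = −[(-0.25)(0.90) − (-0.20)(0.00)] = 0.2250
  C_22 = (0.70)(0.90) − (-0.20)(-0.15) = 0.6000
  C_23 = −[(0.70)(0.00) − (-0.25)(-0.15)] = 0.0375
  C_31 = (-0.25)(-0.05) − (-0.20)(0.95) = 0.2025
  C_32 = −[(0.70)(-0.05) − (-0.20)(-0.25)] = 0.0850
  C_33 = (0.70)(0.95) − (-0.25)(-0.25) = 0.6025
det(I−A) = Σ_j (I−A)_1j·C_1j = (0.70)(0.8550) + (-0.25)(0.2325) + (-0.20)(0.1425) = 0.511875
adj(I−A) = Cᵀ =
  [ 0.8550   0.2250   0.2025]
  [ 0.2325   0.6000   0.0850]
  [ 0.1425   0.0375   0.6025]
(I − A)⁻¹ = adj(I−A) / det(I−A) ≈
  [   1.6703     0.4396     0.3956]
  [   0.4542     1.1722     0.1661]
  [   0.2784     0.0733     1.1770]
x = (I − A)⁻¹ d = adj(I−A)·d / det(I−A), with det(I−A) = 0.511875:
  x_H = (0.8550·180 + 0.2250·200 + 0.2025·120) / 0.511875 = 223.20 / 0.511875 ≈ 436.0
  x_O = (0.2325·180 + 0.6000·200 + 0.0850·120) / 0.511875 = 172.05 / 0.511875 ≈ 336.1
  x_R = (0.1425·180 + 0.0375·200 + 0.6025·120) / 0.511875 = 105.45 / 0.511875 ≈ 206.0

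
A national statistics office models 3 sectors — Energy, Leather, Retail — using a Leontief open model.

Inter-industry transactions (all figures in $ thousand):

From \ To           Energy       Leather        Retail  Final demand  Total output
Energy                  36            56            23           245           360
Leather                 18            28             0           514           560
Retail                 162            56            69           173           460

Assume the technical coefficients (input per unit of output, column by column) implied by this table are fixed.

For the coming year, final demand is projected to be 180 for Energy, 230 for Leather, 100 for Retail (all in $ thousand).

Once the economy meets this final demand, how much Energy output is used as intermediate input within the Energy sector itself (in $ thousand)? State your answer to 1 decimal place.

z_11 = 24.4

Technical coefficients a_ij = z_ij / X_j:
  a_11 = 36/360 = 0.10, a_21 = 18/360 = 0.05, a_31 = 162/360 = 0.45
  a_12 = 56/560 = 0.10, a_22 = 28/560 = 0.05, a_32 = 56/560 = 0.10
  a_13 = 23/460 = 0.05, a_23 = 0/460 = 0.00, a_33 = 69/460 = 0.15
I − A =
  [   0.90    -0.10    -0.05]
  [  -0.05     0.95     0.00]
  [  -0.45    -0.10     0.85]
Cofactors of I−A, C_ij = (−1)^(i+j)·(minor ij) (rows/columns in the sector order above):
  C_11 = (0.95)(0.85) − (0.00)(-0.10) = 0.8075
  C_12 = −[(-0.05)(0.85) − (0.00)(-0.45)] = 0.0425
  C_13 = (-0.05)(-0.10) − (0.95)(-0.45) = 0.4325
  C_21 = −[(-0.10)(0.85) − (-0.05)(-0.10)] = 0.0900
  C_22 = (0.90)(0.85) − (-0.05)(-0.45) = 0.7425
  C_23 = −[(0.90)(-0.10) − (-0.10)(-0.45)] = 0.1350
  C_31 = (-0.10)(0.00) − (-0.05)(0.95) = 0.0475
  C_32 = −[(0.90)(0.00) − (-0.05)(-0.05)] = 0.0025
  C_33 = (0.90)(0.95) − (-0.10)(-0.05) = 0.8500
det(I−A) = Σ_j (I−A)_1j·C_1j = (0.90)(0.8075) + (-0.10)(0.0425) + (-0.05)(0.4325) = 0.700875
adj(I−A) = Cᵀ =
  [ 0.8075   0.0900   0.0475]
  [ 0.0425   0.7425   0.0025]
  [ 0.4325   0.1350   0.8500]
(I − A)⁻¹ = adj(I−A) / det(I−A) ≈
  [   1.1521     0.1284     0.0678]
  [   0.0606     1.0594     0.0036]
  [   0.6171     0.1926     1.2128]
First solve x = (I − A)⁻¹ d = adj(I−A)·d / det(I−A); in particular x_1 = (0.8075·180 + 0.0900·230 + 0.0475·100) / 0.700875 = 170.80 / 0.700875 ≈ 243.695.
Intermediate flow from 1 to 1: z_11 = a_11 · x_1 = 0.10 × 170.80 / 0.700875 = 17.08 / 0.700875 ≈ 24.4.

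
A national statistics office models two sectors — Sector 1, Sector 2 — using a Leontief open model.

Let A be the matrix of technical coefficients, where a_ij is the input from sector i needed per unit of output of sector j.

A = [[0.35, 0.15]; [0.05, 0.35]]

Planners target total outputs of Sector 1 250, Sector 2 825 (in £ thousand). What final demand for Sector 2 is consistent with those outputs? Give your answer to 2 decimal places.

I − A =
  [   0.65    -0.15]
  [  -0.05     0.65]
d = (I − A) x:
  d_1 = (+0.65)·250 + (-0.15)·825 = 38.75
  d_2 = (-0.05)·250 + (+0.65)·825 = 523.75

d_2 = 523.75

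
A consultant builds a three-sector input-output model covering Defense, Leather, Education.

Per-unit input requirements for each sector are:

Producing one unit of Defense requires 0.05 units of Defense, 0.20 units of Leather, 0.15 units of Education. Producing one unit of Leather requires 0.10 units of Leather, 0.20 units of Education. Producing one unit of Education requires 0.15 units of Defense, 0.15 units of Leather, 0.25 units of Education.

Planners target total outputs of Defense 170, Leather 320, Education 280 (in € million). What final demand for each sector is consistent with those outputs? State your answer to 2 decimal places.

I − A =
  [   0.95     0.00    -0.15]
  [  -0.20     0.90    -0.15]
  [  -0.15    -0.20     0.75]
d = (I − A) x:
  d_1 = (+0.95)·170 + (+0.00)·320 + (-0.15)·280 = 119.50
  d_2 = (-0.20)·170 + (+0.90)·320 + (-0.15)·280 = 212.00
  d_3 = (-0.15)·170 + (-0.20)·320 + (+0.75)·280 = 120.50

d_1 = 119.50, d_2 = 212.00, d_3 = 120.50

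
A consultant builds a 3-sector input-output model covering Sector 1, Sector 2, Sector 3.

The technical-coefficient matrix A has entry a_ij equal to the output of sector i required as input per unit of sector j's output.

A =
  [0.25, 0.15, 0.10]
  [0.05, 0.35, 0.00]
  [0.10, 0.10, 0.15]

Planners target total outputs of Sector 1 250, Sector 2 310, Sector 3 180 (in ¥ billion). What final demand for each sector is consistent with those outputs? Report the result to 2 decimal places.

I − A =
  [   0.75    -0.15    -0.10]
  [  -0.05     0.65     0.00]
  [  -0.10    -0.10     0.85]
d = (I − A) x:
  d_1 = (+0.75)·250 + (-0.15)·310 + (-0.10)·180 = 123.00
  d_2 = (-0.05)·250 + (+0.65)·310 + (+0.00)·180 = 189.00
  d_3 = (-0.10)·250 + (-0.10)·310 + (+0.85)·180 = 97.00

d_1 = 123.00, d_2 = 189.00, d_3 = 97.00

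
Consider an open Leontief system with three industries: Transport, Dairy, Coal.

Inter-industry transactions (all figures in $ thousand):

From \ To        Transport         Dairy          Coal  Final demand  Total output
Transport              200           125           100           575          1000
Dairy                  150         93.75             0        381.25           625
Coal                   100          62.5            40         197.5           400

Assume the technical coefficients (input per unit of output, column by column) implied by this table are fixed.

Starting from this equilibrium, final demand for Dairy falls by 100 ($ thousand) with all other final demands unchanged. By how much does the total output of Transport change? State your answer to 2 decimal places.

Technical coefficients a_ij = z_ij / X_j:
  a_11 = 200/1000 = 0.20, a_21 = 150/1000 = 0.15, a_31 = 100/1000 = 0.10
  a_12 = 125/625 = 0.20, a_22 = 93.75/625 = 0.15, a_32 = 62.5/625 = 0.10
  a_13 = 100/400 = 0.25, a_23 = 0/400 = 0.00, a_33 = 40/400 = 0.10
I − A =
  [   0.80    -0.20    -0.25]
  [  -0.15     0.85     0.00]
  [  -0.10    -0.10     0.90]
Cofactors of I−A, C_ij = (−1)^(i+j)·(minor ij) (rows/columns in the sector order above):
  C_11 = (0.85)(0.90) − (0.00)(-0.10) = 0.7650
  C_12 = −[(-0.15)(0.90) − (0.00)(-0.10)] = 0.1350
  C_13 = (-0.15)(-0.10) − (0.85)(-0.10) = 0.1000
  C_21 = −[(-0.20)(0.90) − (-0.25)(-0.10)] = 0.2050
  C_22 = (0.80)(0.90) − (-0.25)(-0.10) = 0.6950
  C_23 = −[(0.80)(-0.10) − (-0.20)(-0.10)] = 0.1000
  C_31 = (-0.20)(0.00) − (-0.25)(0.85) = 0.2125
  C_32 = −[(0.80)(0.00) − (-0.25)(-0.15)] = 0.0375
  C_33 = (0.80)(0.85) − (-0.20)(-0.15) = 0.6500
det(I−A) = Σ_j (I−A)_1j·C_1j = (0.80)(0.7650) + (-0.20)(0.1350) + (-0.25)(0.1000) = 0.5600
adj(I−A) = Cᵀ =
  [ 0.7650   0.2050   0.2125]
  [ 0.1350   0.6950   0.0375]
  [ 0.1000   0.1000   0.6500]
(I − A)⁻¹ = adj(I−A) / det(I−A) ≈
  [   1.3661     0.3661     0.3795]
  [   0.2411     1.2411     0.0670]
  [   0.1786     0.1786     1.1607]
Δx = (I − A)⁻¹ Δd with Δd having -100 in the Dairy component and 0 elsewhere.
So Δx_1 = L_12 · (-100), where L_12 = adj(I−A)_12 / det(I−A) = 0.2050 / 0.5600.
Δx_1 = 0.2050 × (-100) / 0.5600 = -20.50 / 0.5600 ≈ -36.61.

Δx_1 = -36.61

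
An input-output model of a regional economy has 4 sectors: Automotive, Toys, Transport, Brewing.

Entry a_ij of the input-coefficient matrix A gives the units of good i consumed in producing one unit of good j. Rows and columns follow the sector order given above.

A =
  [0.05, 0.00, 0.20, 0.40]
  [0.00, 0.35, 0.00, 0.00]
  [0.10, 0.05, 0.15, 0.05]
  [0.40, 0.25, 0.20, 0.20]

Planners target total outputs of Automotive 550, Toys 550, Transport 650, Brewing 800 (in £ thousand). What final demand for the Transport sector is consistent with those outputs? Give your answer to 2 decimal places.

I − A =
  [   0.95     0.00    -0.20    -0.40]
  [   0.00     0.65     0.00     0.00]
  [  -0.10    -0.05     0.85    -0.05]
  [  -0.40    -0.25    -0.20     0.80]
d = (I − A) x:
  d_1 = (+0.95)·550 + (+0.00)·550 + (-0.20)·650 + (-0.40)·800 = 72.50
  d_2 = (+0.00)·550 + (+0.65)·550 + (+0.00)·650 + (+0.00)·800 = 357.50
  d_3 = (-0.10)·550 + (-0.05)·550 + (+0.85)·650 + (-0.05)·800 = 430.00
  d_4 = (-0.40)·550 + (-0.25)·550 + (-0.20)·650 + (+0.80)·800 = 152.50

d_3 = 430.00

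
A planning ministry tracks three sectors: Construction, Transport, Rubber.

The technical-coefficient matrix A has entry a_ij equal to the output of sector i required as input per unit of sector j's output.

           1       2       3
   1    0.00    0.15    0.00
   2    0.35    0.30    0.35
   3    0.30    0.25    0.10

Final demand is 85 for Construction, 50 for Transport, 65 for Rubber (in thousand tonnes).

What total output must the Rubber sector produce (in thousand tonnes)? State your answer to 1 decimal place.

x_3 = 171.3

I − A =
  [   1.00    -0.15     0.00]
  [  -0.35     0.70    -0.35]
  [  -0.30    -0.25     0.90]
Cofactors of I−A, C_ij = (−1)^(i+j)·(minor ij) (rows/columns in the sector order above):
  C_11 = (0.70)(0.90) − (-0.35)(-0.25) = 0.5425
  C_12 = −[(-0.35)(0.90) − (-0.35)(-0.30)] = 0.4200
  C_13 = (-0.35)(-0.25) − (0.70)(-0.30) = 0.2975
  C_21 = −[(-0.15)(0.90) − (0.00)(-0.25)] = 0.1350
  C_22 = (1.00)(0.90) − (0.00)(-0.30) = 0.9000
  C_23 = −[(1.00)(-0.25) − (-0.15)(-0.30)] = 0.2950
  C_31 = (-0.15)(-0.35) − (0.00)(0.70) = 0.0525
  C_32 = −[(1.00)(-0.35) − (0.00)(-0.35)] = 0.3500
  C_33 = (1.00)(0.70) − (-0.15)(-0.35) = 0.6475
det(I−A) = Σ_j (I−A)_1j·C_1j = (1.00)(0.5425) + (-0.15)(0.4200) + (0.00)(0.2975) = 0.4795
adj(I−A) = Cᵀ =
  [ 0.5425   0.1350   0.0525]
  [ 0.4200   0.9000   0.3500]
  [ 0.2975   0.2950   0.6475]
(I − A)⁻¹ = adj(I−A) / det(I−A) ≈
  [   1.1314     0.2815     0.1095]
  [   0.8759     1.8770     0.7299]
  [   0.6204     0.6152     1.3504]
x = (I − A)⁻¹ d = adj(I−A)·d / det(I−A), with det(I−A) = 0.4795:
  x_1 = (0.5425·85 + 0.1350·50 + 0.0525·65) / 0.4795 = 56.275 / 0.4795 ≈ 117.4
  x_2 = (0.4200·85 + 0.9000·50 + 0.3500·65) / 0.4795 = 103.45 / 0.4795 ≈ 215.7
  x_3 = (0.2975·85 + 0.2950·50 + 0.6475·65) / 0.4795 = 82.125 / 0.4795 ≈ 171.3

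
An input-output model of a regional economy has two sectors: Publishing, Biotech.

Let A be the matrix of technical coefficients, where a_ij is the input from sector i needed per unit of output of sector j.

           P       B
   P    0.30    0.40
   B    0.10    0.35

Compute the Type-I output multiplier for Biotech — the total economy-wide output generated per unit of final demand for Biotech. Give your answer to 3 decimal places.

I − A =
  [   0.70    -0.40]
  [  -0.10     0.65]
det(I−A) = (0.70)(0.65) − (-0.40)(-0.10) = 0.4150
adj(I−A) = [[0.65, 0.40], [0.10, 0.70]]
(I − A)⁻¹ = adj(I−A) / det(I−A) ≈
  [   1.5663     0.9639]
  [   0.2410     1.6867]
The output multiplier for sector j is the column-j sum of the Leontief inverse (I − A)⁻¹ = adj(I−A) / det(I−A).
Column B of adj(I−A): (0.40, 0.70); det(I−A) = 0.4150.
m_B = (0.40 + 0.70) / 0.4150 = 1.10 / 0.4150 ≈ 2.651.

m_B = 2.651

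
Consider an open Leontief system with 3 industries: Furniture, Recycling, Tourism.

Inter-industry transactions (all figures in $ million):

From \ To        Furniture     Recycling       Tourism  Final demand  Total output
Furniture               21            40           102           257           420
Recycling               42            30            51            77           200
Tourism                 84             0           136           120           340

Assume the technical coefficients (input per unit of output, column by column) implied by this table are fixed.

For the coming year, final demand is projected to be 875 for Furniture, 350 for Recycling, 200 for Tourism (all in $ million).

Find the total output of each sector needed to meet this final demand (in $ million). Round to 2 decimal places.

x_1 = 1312.27, x_2 = 702.17, x_3 = 770.76

Technical coefficients a_ij = z_ij / X_j:
  a_11 = 21/420 = 0.05, a_21 = 42/420 = 0.10, a_31 = 84/420 = 0.20
  a_12 = 40/200 = 0.20, a_22 = 30/200 = 0.15, a_32 = 0/200 = 0.00
  a_13 = 102/340 = 0.30, a_23 = 51/340 = 0.15, a_33 = 136/340 = 0.40
I − A =
  [   0.95    -0.20    -0.30]
  [  -0.10     0.85    -0.15]
  [  -0.20     0.00     0.60]
Cofactors of I−A, C_ij = (−1)^(i+j)·(minor ij) (rows/columns in the sector order above):
  C_11 = (0.85)(0.60) − (-0.15)(0.00) = 0.5100
  C_12 = −[(-0.10)(0.60) − (-0.15)(-0.20)] = 0.0900
  C_13 = (-0.10)(0.00) − (0.85)(-0.20) = 0.1700
  C_21 = −[(-0.20)(0.60) − (-0.30)(0.00)] = 0.1200
  C_22 = (0.95)(0.60) − (-0.30)(-0.20) = 0.5100
  C_23 = −[(0.95)(0.00) − (-0.20)(-0.20)] = 0.0400
  C_31 = (-0.20)(-0.15) − (-0.30)(0.85) = 0.2850
  C_32 = −[(0.95)(-0.15) − (-0.30)(-0.10)] = 0.1725
  C_33 = (0.95)(0.85) − (-0.20)(-0.10) = 0.7875
det(I−A) = Σ_j (I−A)_1j·C_1j = (0.95)(0.5100) + (-0.20)(0.0900) + (-0.30)(0.1700) = 0.4155
adj(I−A) = Cᵀ =
  [ 0.5100   0.1200   0.2850]
  [ 0.0900   0.5100   0.1725]
  [ 0.1700   0.0400   0.7875]
(I − A)⁻¹ = adj(I−A) / det(I−A) ≈
  [   1.2274     0.2888     0.6859]
  [   0.2166     1.2274     0.4152]
  [   0.4091     0.0963     1.8953]
x = (I − A)⁻¹ d = adj(I−A)·d / det(I−A), with det(I−A) = 0.4155:
  x_1 = (0.5100·875 + 0.1200·350 + 0.2850·200) / 0.4155 = 545.25 / 0.4155 ≈ 1312.27
  x_2 = (0.0900·875 + 0.5100·350 + 0.1725·200) / 0.4155 = 291.75 / 0.4155 ≈ 702.17
  x_3 = (0.1700·875 + 0.0400·350 + 0.7875·200) / 0.4155 = 320.25 / 0.4155 ≈ 770.76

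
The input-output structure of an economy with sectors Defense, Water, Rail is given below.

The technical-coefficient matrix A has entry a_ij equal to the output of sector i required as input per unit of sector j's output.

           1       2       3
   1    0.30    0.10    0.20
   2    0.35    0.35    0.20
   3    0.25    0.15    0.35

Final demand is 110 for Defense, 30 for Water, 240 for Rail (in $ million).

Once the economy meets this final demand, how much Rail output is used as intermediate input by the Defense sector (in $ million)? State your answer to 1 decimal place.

I − A =
  [   0.70    -0.10    -0.20]
  [  -0.35     0.65    -0.20]
  [  -0.25    -0.15     0.65]
Cofactors of I−A, C_ij = (−1)^(i+j)·(minor ij) (rows/columns in the sector order above):
  C_11 = (0.65)(0.65) − (-0.20)(-0.15) = 0.3925
  C_12 = −[(-0.35)(0.65) − (-0.20)(-0.25)] = 0.2775
  C_13 = (-0.35)(-0.15) − (0.65)(-0.25) = 0.2150
  C_21 = −[(-0.10)(0.65) − (-0.20)(-0.15)] = 0.0950
  C_22 = (0.70)(0.65) − (-0.20)(-0.25) = 0.4050
  C_23 = −[(0.70)(-0.15) − (-0.10)(-0.25)] = 0.1300
  C_31 = (-0.10)(-0.20) − (-0.20)(0.65) = 0.1500
  C_32 = −[(0.70)(-0.20) − (-0.20)(-0.35)] = 0.2100
  C_33 = (0.70)(0.65) − (-0.10)(-0.35) = 0.4200
det(I−A) = Σ_j (I−A)_1j·C_1j = (0.70)(0.3925) + (-0.10)(0.2775) + (-0.20)(0.2150) = 0.2040
adj(I−A) = Cᵀ =
  [ 0.3925   0.0950   0.1500]
  [ 0.2775   0.4050   0.2100]
  [ 0.2150   0.1300   0.4200]
(I − A)⁻¹ = adj(I−A) / det(I−A) ≈
  [   1.9240     0.4657     0.7353]
  [   1.3603     1.9853     1.0294]
  [   1.0539     0.6373     2.0588]
First solve x = (I − A)⁻¹ d = adj(I−A)·d / det(I−A); in particular x_1 = (0.3925·110 + 0.0950·30 + 0.1500·240) / 0.2040 = 82.025 / 0.2040 ≈ 402.083.
Intermediate flow from 3 to 1: z_31 = a_31 · x_1 = 0.25 × 82.025 / 0.2040 = 20.50625 / 0.2040 ≈ 100.5.

z_31 = 100.5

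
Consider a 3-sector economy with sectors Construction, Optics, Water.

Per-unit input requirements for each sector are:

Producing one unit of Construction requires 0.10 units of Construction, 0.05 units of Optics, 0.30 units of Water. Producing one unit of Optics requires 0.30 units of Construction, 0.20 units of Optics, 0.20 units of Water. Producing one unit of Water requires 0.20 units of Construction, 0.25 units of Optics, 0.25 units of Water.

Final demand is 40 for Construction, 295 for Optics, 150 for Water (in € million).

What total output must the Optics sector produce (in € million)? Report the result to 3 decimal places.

I − A =
  [   0.90    -0.30    -0.20]
  [  -0.05     0.80    -0.25]
  [  -0.30    -0.20     0.75]
Cofactors of I−A, C_ij = (−1)^(i+j)·(minor ij) (rows/columns in the sector order above):
  C_11 = (0.80)(0.75) − (-0.25)(-0.20) = 0.5500
  C_12 = −[(-0.05)(0.75) − (-0.25)(-0.30)] = 0.1125
  C_13 = (-0.05)(-0.20) − (0.80)(-0.30) = 0.2500
  C_21 = −[(-0.30)(0.75) − (-0.20)(-0.20)] = 0.2650
  C_22 = (0.90)(0.75) − (-0.20)(-0.30) = 0.6150
  C_23 = −[(0.90)(-0.20) − (-0.30)(-0.30)] = 0.2700
  C_31 = (-0.30)(-0.25) − (-0.20)(0.80) = 0.2350
  C_32 = −[(0.90)(-0.25) − (-0.20)(-0.05)] = 0.2350
  C_33 = (0.90)(0.80) − (-0.30)(-0.05) = 0.7050
det(I−A) = Σ_j (I−A)_1j·C_1j = (0.90)(0.5500) + (-0.30)(0.1125) + (-0.20)(0.2500) = 0.41125
adj(I−A) = Cᵀ =
  [ 0.5500   0.2650   0.2350]
  [ 0.1125   0.6150   0.2350]
  [ 0.2500   0.2700   0.7050]
(I − A)⁻¹ = adj(I−A) / det(I−A) ≈
  [   1.3374     0.6444     0.5714]
  [   0.2736     1.4954     0.5714]
  [   0.6079     0.6565     1.7143]
x = (I − A)⁻¹ d = adj(I−A)·d / det(I−A), with det(I−A) = 0.41125:
  x_C = (0.5500·40 + 0.2650·295 + 0.2350·150) / 0.41125 = 135.425 / 0.41125 ≈ 329.301
  x_O = (0.1125·40 + 0.6150·295 + 0.2350·150) / 0.41125 = 221.175 / 0.41125 ≈ 537.812
  x_W = (0.2500·40 + 0.2700·295 + 0.7050·150) / 0.41125 = 195.40 / 0.41125 ≈ 475.137

x_O = 537.812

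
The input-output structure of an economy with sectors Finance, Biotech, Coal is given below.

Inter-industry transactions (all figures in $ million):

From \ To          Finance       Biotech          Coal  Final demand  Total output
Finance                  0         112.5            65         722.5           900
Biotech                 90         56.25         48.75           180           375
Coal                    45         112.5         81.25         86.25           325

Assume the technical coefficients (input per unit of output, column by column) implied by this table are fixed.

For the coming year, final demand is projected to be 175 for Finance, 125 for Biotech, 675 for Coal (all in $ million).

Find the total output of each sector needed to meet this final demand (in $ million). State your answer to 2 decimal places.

x_F = 514.12, x_B = 400.70, x_C = 1094.55

Technical coefficients a_ij = z_ij / X_j:
  a_FF = 0/900 = 0.00, a_BF = 90/900 = 0.10, a_CF = 45/900 = 0.05
  a_FB = 112.5/375 = 0.30, a_BB = 56.25/375 = 0.15, a_CB = 112.5/375 = 0.30
  a_FC = 65/325 = 0.20, a_BC = 48.75/325 = 0.15, a_CC = 81.25/325 = 0.25
I − A =
  [   1.00    -0.30    -0.20]
  [  -0.10     0.85    -0.15]
  [  -0.05    -0.30     0.75]
Cofactors of I−A, C_ij = (−1)^(i+j)·(minor ij) (rows/columns in the sector order above):
  C_11 = (0.85)(0.75) − (-0.15)(-0.30) = 0.5925
  C_12 = −[(-0.10)(0.75) − (-0.15)(-0.05)] = 0.0825
  C_13 = (-0.10)(-0.30) − (0.85)(-0.05) = 0.0725
  C_21 = −[(-0.30)(0.75) − (-0.20)(-0.30)] = 0.2850
  C_22 = (1.00)(0.75) − (-0.20)(-0.05) = 0.7400
  C_23 = −[(1.00)(-0.30) − (-0.30)(-0.05)] = 0.3150
  C_31 = (-0.30)(-0.15) − (-0.20)(0.85) = 0.2150
  C_32 = −[(1.00)(-0.15) − (-0.20)(-0.10)] = 0.1700
  C_33 = (1.00)(0.85) − (-0.30)(-0.10) = 0.8200
det(I−A) = Σ_j (I−A)_1j·C_1j = (1.00)(0.5925) + (-0.30)(0.0825) + (-0.20)(0.0725) = 0.55325
adj(I−A) = Cᵀ =
  [ 0.5925   0.2850   0.2150]
  [ 0.0825   0.7400   0.1700]
  [ 0.0725   0.3150   0.8200]
(I − A)⁻¹ = adj(I−A) / det(I−A) ≈
  [   1.0709     0.5151     0.3886]
  [   0.1491     1.3376     0.3073]
  [   0.1310     0.5694     1.4822]
x = (I − A)⁻¹ d = adj(I−A)·d / det(I−A), with det(I−A) = 0.55325:
  x_F = (0.5925·175 + 0.2850·125 + 0.2150·675) / 0.55325 = 284.4375 / 0.55325 ≈ 514.12
  x_B = (0.0825·175 + 0.7400·125 + 0.1700·675) / 0.55325 = 221.6875 / 0.55325 ≈ 400.70
  x_C = (0.0725·175 + 0.3150·125 + 0.8200·675) / 0.55325 = 605.5625 / 0.55325 ≈ 1094.55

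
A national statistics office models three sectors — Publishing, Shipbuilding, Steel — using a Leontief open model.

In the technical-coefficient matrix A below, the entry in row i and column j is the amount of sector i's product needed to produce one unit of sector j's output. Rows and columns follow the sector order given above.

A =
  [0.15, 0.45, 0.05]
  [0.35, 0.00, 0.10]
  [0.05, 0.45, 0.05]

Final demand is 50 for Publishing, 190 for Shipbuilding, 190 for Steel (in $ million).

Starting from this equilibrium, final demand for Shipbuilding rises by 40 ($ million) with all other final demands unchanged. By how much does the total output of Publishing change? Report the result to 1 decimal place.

Δx_1 = 29.7

I − A =
  [   0.85    -0.45    -0.05]
  [  -0.35     1.00    -0.10]
  [  -0.05    -0.45     0.95]
Cofactors of I−A, C_ij = (−1)^(i+j)·(minor ij) (rows/columns in the sector order above):
  C_11 = (1.00)(0.95) − (-0.10)(-0.45) = 0.9050
  C_12 = −[(-0.35)(0.95) − (-0.10)(-0.05)] = 0.3375
  C_13 = (-0.35)(-0.45) − (1.00)(-0.05) = 0.2075
  C_21 = −[(-0.45)(0.95) − (-0.05)(-0.45)] = 0.4500
  C_22 = (0.85)(0.95) − (-0.05)(-0.05) = 0.8050
  C_23 = −[(0.85)(-0.45) − (-0.45)(-0.05)] = 0.4050
  C_31 = (-0.45)(-0.10) − (-0.05)(1.00) = 0.0950
  C_32 = −[(0.85)(-0.10) − (-0.05)(-0.35)] = 0.1025
  C_33 = (0.85)(1.00) − (-0.45)(-0.35) = 0.6925
det(I−A) = Σ_j (I−A)_1j·C_1j = (0.85)(0.9050) + (-0.45)(0.3375) + (-0.05)(0.2075) = 0.6070
adj(I−A) = Cᵀ =
  [ 0.9050   0.4500   0.0950]
  [ 0.3375   0.8050   0.1025]
  [ 0.2075   0.4050   0.6925]
(I − A)⁻¹ = adj(I−A) / det(I−A) ≈
  [   1.4909     0.7414     0.1565]
  [   0.5560     1.3262     0.1689]
  [   0.3418     0.6672     1.1409]
Δx = (I − A)⁻¹ Δd with Δd having +40 in the Shipbuilding component and 0 elsewhere.
So Δx_1 = L_12 · (+40), where L_12 = adj(I−A)_12 / det(I−A) = 0.4500 / 0.6070.
Δx_1 = 0.4500 × (+40) / 0.6070 = 18.00 / 0.6070 ≈ 29.7.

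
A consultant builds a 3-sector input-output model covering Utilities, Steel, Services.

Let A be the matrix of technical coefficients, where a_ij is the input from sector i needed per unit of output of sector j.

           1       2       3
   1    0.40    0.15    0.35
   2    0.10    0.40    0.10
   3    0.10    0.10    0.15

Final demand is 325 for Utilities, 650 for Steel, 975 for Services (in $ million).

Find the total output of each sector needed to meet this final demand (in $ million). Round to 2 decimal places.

I − A =
  [   0.60    -0.15    -0.35]
  [  -0.10     0.60    -0.10]
  [  -0.10    -0.10     0.85]
Cofactors of I−A, C_ij = (−1)^(i+j)·(minor ij) (rows/columns in the sector order above):
  C_11 = (0.60)(0.85) − (-0.10)(-0.10) = 0.5000
  C_12 = −[(-0.10)(0.85) − (-0.10)(-0.10)] = 0.0950
  C_13 = (-0.10)(-0.10) − (0.60)(-0.10) = 0.0700
  C_21 = −[(-0.15)(0.85) − (-0.35)(-0.10)] = 0.1625
  C_22 = (0.60)(0.85) − (-0.35)(-0.10) = 0.4750
  C_23 = −[(0.60)(-0.10) − (-0.15)(-0.10)] = 0.0750
  C_31 = (-0.15)(-0.10) − (-0.35)(0.60) = 0.2250
  C_32 = −[(0.60)(-0.10) − (-0.35)(-0.10)] = 0.0950
  C_33 = (0.60)(0.60) − (-0.15)(-0.10) = 0.3450
det(I−A) = Σ_j (I−A)_1j·C_1j = (0.60)(0.5000) + (-0.15)(0.0950) + (-0.35)(0.0700) = 0.26125
adj(I−A) = Cᵀ =
  [ 0.5000   0.1625   0.2250]
  [ 0.0950   0.4750   0.0950]
  [ 0.0700   0.0750   0.3450]
(I − A)⁻¹ = adj(I−A) / det(I−A) ≈
  [   1.9139     0.6220     0.8612]
  [   0.3636     1.8182     0.3636]
  [   0.2679     0.2871     1.3206]
x = (I − A)⁻¹ d = adj(I−A)·d / det(I−A), with det(I−A) = 0.26125:
  x_1 = (0.5000·325 + 0.1625·650 + 0.2250·975) / 0.26125 = 487.50 / 0.26125 ≈ 1866.03
  x_2 = (0.0950·325 + 0.4750·650 + 0.0950·975) / 0.26125 = 432.25 / 0.26125 ≈ 1654.55
  x_3 = (0.0700·325 + 0.0750·650 + 0.3450·975) / 0.26125 = 407.875 / 0.26125 ≈ 1561.24

x_1 = 1866.03, x_2 = 1654.55, x_3 = 1561.24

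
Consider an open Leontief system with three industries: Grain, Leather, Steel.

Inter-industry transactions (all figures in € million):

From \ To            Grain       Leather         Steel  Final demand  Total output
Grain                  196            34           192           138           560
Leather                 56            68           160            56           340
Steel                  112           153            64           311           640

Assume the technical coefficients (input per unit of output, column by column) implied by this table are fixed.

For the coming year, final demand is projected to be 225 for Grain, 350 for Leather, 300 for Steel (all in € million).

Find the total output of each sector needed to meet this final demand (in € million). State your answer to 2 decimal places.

x_G = 923.48, x_L = 854.79, x_S = 965.95

Technical coefficients a_ij = z_ij / X_j:
  a_GG = 196/560 = 0.35, a_LG = 56/560 = 0.10, a_SG = 112/560 = 0.20
  a_GL = 34/340 = 0.10, a_LL = 68/340 = 0.20, a_SL = 153/340 = 0.45
  a_GS = 192/640 = 0.30, a_LS = 160/640 = 0.25, a_SS = 64/640 = 0.10
I − A =
  [   0.65    -0.10    -0.30]
  [  -0.10     0.80    -0.25]
  [  -0.20    -0.45     0.90]
Cofactors of I−A, C_ij = (−1)^(i+j)·(minor ij) (rows/columns in the sector order above):
  C_11 = (0.80)(0.90) − (-0.25)(-0.45) = 0.6075
  C_12 = −[(-0.10)(0.90) − (-0.25)(-0.20)] = 0.1400
  C_13 = (-0.10)(-0.45) − (0.80)(-0.20) = 0.2050
  C_21 = −[(-0.10)(0.90) − (-0.30)(-0.45)] = 0.2250
  C_22 = (0.65)(0.90) − (-0.30)(-0.20) = 0.5250
  C_23 = −[(0.65)(-0.45) − (-0.10)(-0.20)] = 0.3125
  C_31 = (-0.10)(-0.25) − (-0.30)(0.80) = 0.2650
  C_32 = −[(0.65)(-0.25) − (-0.30)(-0.10)] = 0.1925
  C_33 = (0.65)(0.80) − (-0.10)(-0.10) = 0.5100
det(I−A) = Σ_j (I−A)_1j·C_1j = (0.65)(0.6075) + (-0.10)(0.1400) + (-0.30)(0.2050) = 0.319375
adj(I−A) = Cᵀ =
  [ 0.6075   0.2250   0.2650]
  [ 0.1400   0.5250   0.1925]
  [ 0.2050   0.3125   0.5100]
(I − A)⁻¹ = adj(I−A) / det(I−A) ≈
  [   1.9022     0.7045     0.8297]
  [   0.4384     1.6438     0.6027]
  [   0.6419     0.9785     1.5969]
x = (I − A)⁻¹ d = adj(I−A)·d / det(I−A), with det(I−A) = 0.319375:
  x_G = (0.6075·225 + 0.2250·350 + 0.2650·300) / 0.319375 = 294.9375 / 0.319375 ≈ 923.48
  x_L = (0.1400·225 + 0.5250·350 + 0.1925·300) / 0.319375 = 273.00 / 0.319375 ≈ 854.79
  x_S = (0.2050·225 + 0.3125·350 + 0.5100·300) / 0.319375 = 308.50 / 0.319375 ≈ 965.95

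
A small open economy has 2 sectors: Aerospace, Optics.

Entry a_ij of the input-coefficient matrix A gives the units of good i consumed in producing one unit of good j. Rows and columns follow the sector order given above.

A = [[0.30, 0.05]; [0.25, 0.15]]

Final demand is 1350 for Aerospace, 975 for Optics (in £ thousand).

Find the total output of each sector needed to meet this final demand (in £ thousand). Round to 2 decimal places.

x_A = 2053.65, x_O = 1751.07

I − A =
  [   0.70    -0.05]
  [  -0.25     0.85]
det(I−A) = (0.70)(0.85) − (-0.05)(-0.25) = 0.5825
adj(I−A) = [[0.85, 0.05], [0.25, 0.70]]
(I − A)⁻¹ = adj(I−A) / det(I−A) ≈
  [   1.4592     0.0858]
  [   0.4292     1.2017]
x = (I − A)⁻¹ d = adj(I−A)·d / det(I−A), with det(I−A) = 0.5825:
  x_A = (0.85·1350 + 0.05·975) / 0.5825 = 1196.25 / 0.5825 ≈ 2053.65
  x_O = (0.25·1350 + 0.70·975) / 0.5825 = 1020.00 / 0.5825 ≈ 1751.07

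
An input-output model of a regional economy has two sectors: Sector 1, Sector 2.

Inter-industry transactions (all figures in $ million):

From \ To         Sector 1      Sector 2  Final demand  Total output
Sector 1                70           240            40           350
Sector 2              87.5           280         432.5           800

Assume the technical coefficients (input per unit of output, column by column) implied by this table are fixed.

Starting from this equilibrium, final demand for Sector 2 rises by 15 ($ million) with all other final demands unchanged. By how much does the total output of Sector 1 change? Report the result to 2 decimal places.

Δx_1 = 10.11

Technical coefficients a_ij = z_ij / X_j:
  a_11 = 70/350 = 0.20, a_21 = 87.5/350 = 0.25
  a_12 = 240/800 = 0.30, a_22 = 280/800 = 0.35
I − A =
  [   0.80    -0.30]
  [  -0.25     0.65]
det(I−A) = (0.80)(0.65) − (-0.30)(-0.25) = 0.4450
adj(I−A) = [[0.65, 0.30], [0.25, 0.80]]
(I − A)⁻¹ = adj(I−A) / det(I−A) ≈
  [   1.4607     0.6742]
  [   0.5618     1.7978]
Δx = (I − A)⁻¹ Δd with Δd having +15 in the Sector 2 component and 0 elsewhere.
So Δx_1 = L_12 · (+15), where L_12 = adj(I−A)_12 / det(I−A) = 0.30 / 0.4450.
Δx_1 = 0.30 × (+15) / 0.4450 = 4.50 / 0.4450 ≈ 10.11.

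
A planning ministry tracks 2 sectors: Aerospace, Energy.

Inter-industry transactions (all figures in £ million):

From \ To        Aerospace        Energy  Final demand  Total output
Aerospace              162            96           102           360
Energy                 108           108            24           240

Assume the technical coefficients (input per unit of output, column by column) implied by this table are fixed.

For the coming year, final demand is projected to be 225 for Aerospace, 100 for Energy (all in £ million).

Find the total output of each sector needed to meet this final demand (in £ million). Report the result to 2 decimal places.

x_A = 897.26, x_E = 671.23

Technical coefficients a_ij = z_ij / X_j:
  a_AA = 162/360 = 0.45, a_EA = 108/360 = 0.30
  a_AE = 96/240 = 0.40, a_EE = 108/240 = 0.45
I − A =
  [   0.55    -0.40]
  [  -0.30     0.55]
det(I−A) = (0.55)(0.55) − (-0.40)(-0.30) = 0.1825
adj(I−A) = [[0.55, 0.40], [0.30, 0.55]]
(I − A)⁻¹ = adj(I−A) / det(I−A) ≈
  [   3.0137     2.1918]
  [   1.6438     3.0137]
x = (I − A)⁻¹ d = adj(I−A)·d / det(I−A), with det(I−A) = 0.1825:
  x_A = (0.55·225 + 0.40·100) / 0.1825 = 163.75 / 0.1825 ≈ 897.26
  x_E = (0.30·225 + 0.55·100) / 0.1825 = 122.50 / 0.1825 ≈ 671.23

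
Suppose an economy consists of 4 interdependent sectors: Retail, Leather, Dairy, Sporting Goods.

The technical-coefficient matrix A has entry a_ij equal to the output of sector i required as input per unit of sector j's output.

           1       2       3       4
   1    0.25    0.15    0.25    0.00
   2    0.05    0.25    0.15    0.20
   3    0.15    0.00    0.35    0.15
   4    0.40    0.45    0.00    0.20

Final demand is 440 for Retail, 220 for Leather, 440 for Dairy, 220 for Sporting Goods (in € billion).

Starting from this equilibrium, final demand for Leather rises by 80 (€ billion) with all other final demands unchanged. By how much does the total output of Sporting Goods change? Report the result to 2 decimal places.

Δx_4 = 99.56

I − A =
  [   0.75    -0.15    -0.25     0.00]
  [  -0.05     0.75    -0.15    -0.20]
  [  -0.15     0.00     0.65    -0.15]
  [  -0.40    -0.45     0.00     0.80]
Compute the cofactors C_ij = (−1)^(i+j)·(3×3 minor ij) of I−A; the adjugate is their transpose:
adj(I−A) = Cᵀ =
  [ 0.321375   0.094875   0.145500   0.051000]
  [ 0.105000   0.345000   0.120000   0.108750]
  [ 0.124875   0.077625   0.364500   0.087750]
  [ 0.219750   0.241500   0.140250   0.329250]
det(I−A) = Σ_j (I−A)_1j·C_1j = (0.75)(0.321375) + (-0.15)(0.105000) + (-0.25)(0.124875) + (0.00)(0.219750) = 0.1940625
(I − A)⁻¹ = adj(I−A) / det(I−A) ≈
  [   1.6560     0.4889     0.7498     0.2628]
  [   0.5411     1.7778     0.6184     0.5604]
  [   0.6435     0.4000     1.8783     0.4522]
  [   1.1324     1.2444     0.7227     1.6966]
Δx = (I − A)⁻¹ Δd with Δd having +80 in the Leather component and 0 elsewhere.
So Δx_4 = L_42 · (+80), where L_42 = adj(I−A)_42 / det(I−A) = 0.241500 / 0.1940625.
Δx_4 = 0.241500 × (+80) / 0.1940625 = 19.32 / 0.1940625 ≈ 99.56.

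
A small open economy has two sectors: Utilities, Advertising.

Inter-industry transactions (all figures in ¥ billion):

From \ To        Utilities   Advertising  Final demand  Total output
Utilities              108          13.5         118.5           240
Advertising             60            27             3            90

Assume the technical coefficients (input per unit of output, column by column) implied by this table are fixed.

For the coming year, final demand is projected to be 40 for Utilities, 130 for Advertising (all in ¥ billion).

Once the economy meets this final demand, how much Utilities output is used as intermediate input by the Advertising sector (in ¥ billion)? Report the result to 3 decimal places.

z_12 = 35.180

Technical coefficients a_ij = z_ij / X_j:
  a_11 = 108/240 = 0.45, a_21 = 60/240 = 0.25
  a_12 = 13.5/90 = 0.15, a_22 = 27/90 = 0.30
I − A =
  [   0.55    -0.15]
  [  -0.25     0.70]
det(I−A) = (0.55)(0.70) − (-0.15)(-0.25) = 0.3475
adj(I−A) = [[0.70, 0.15], [0.25, 0.55]]
(I − A)⁻¹ = adj(I−A) / det(I−A) ≈
  [   2.0144     0.4317]
  [   0.7194     1.5827]
First solve x = (I − A)⁻¹ d = adj(I−A)·d / det(I−A); in particular x_2 = (0.25·40 + 0.55·130) / 0.3475 = 81.50 / 0.3475 ≈ 234.53237.
Intermediate flow from 1 to 2: z_12 = a_12 · x_2 = 0.15 × 81.50 / 0.3475 = 12.225 / 0.3475 ≈ 35.180.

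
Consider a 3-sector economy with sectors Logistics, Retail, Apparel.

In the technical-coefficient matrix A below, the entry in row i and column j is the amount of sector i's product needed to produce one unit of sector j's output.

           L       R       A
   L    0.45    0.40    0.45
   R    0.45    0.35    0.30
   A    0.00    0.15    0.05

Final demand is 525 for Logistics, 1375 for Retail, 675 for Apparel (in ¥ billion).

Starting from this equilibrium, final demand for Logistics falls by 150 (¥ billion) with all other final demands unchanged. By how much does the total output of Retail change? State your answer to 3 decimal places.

Δx_R = -564.978

I − A =
  [   0.55    -0.40    -0.45]
  [  -0.45     0.65    -0.30]
  [   0.00    -0.15     0.95]
Cofactors of I−A, C_ij = (−1)^(i+j)·(minor ij) (rows/columns in the sector order above):
  C_11 = (0.65)(0.95) − (-0.30)(-0.15) = 0.5725
  C_12 = −[(-0.45)(0.95) − (-0.30)(0.00)] = 0.4275
  C_13 = (-0.45)(-0.15) − (0.65)(0.00) = 0.0675
  C_21 = −[(-0.40)(0.95) − (-0.45)(-0.15)] = 0.4475
  C_22 = (0.55)(0.95) − (-0.45)(0.00) = 0.5225
  C_23 = −[(0.55)(-0.15) − (-0.40)(0.00)] = 0.0825
  C_31 = (-0.40)(-0.30) − (-0.45)(0.65) = 0.4125
  C_32 = −[(0.55)(-0.30) − (-0.45)(-0.45)] = 0.3675
  C_33 = (0.55)(0.65) − (-0.40)(-0.45) = 0.1775
det(I−A) = Σ_j (I−A)_1j·C_1j = (0.55)(0.5725) + (-0.40)(0.4275) + (-0.45)(0.0675) = 0.1135
adj(I−A) = Cᵀ =
  [ 0.5725   0.4475   0.4125]
  [ 0.4275   0.5225   0.3675]
  [ 0.0675   0.0825   0.1775]
(I − A)⁻¹ = adj(I−A) / det(I−A) ≈
  [   5.0441     3.9427     3.6344]
  [   3.7665     4.6035     3.2379]
  [   0.5947     0.7269     1.5639]
Δx = (I − A)⁻¹ Δd with Δd having -150 in the Logistics component and 0 elsewhere.
So Δx_R = L_RL · (-150), where L_RL = adj(I−A)_RL / det(I−A) = 0.4275 / 0.1135.
Δx_R = 0.4275 × (-150) / 0.1135 = -64.125 / 0.1135 ≈ -564.978.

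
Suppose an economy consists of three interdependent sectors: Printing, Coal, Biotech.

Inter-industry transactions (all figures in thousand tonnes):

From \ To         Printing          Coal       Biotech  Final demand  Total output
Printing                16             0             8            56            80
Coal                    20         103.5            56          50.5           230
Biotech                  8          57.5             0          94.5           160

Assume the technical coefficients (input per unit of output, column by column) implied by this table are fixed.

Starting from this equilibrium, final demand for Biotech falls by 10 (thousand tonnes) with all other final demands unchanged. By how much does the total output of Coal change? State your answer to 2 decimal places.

Technical coefficients a_ij = z_ij / X_j:
  a_PP = 16/80 = 0.20, a_CP = 20/80 = 0.25, a_BP = 8/80 = 0.10
  a_PC = 0/230 = 0.00, a_CC = 103.5/230 = 0.45, a_BC = 57.5/230 = 0.25
  a_PB = 8/160 = 0.05, a_CB = 56/160 = 0.35, a_BB = 0/160 = 0.00
I − A =
  [   0.80     0.00    -0.05]
  [  -0.25     0.55    -0.35]
  [  -0.10    -0.25     1.00]
Cofactors of I−A, C_ij = (−1)^(i+j)·(minor ij) (rows/columns in the sector order above):
  C_11 = (0.55)(1.00) − (-0.35)(-0.25) = 0.4625
  C_12 = −[(-0.25)(1.00) − (-0.35)(-0.10)] = 0.2850
  C_13 = (-0.25)(-0.25) − (0.55)(-0.10) = 0.1175
  C_21 = −[(0.00)(1.00) − (-0.05)(-0.25)] = 0.0125
  C_22 = (0.80)(1.00) − (-0.05)(-0.10) = 0.7950
  C_23 = −[(0.80)(-0.25) − (0.00)(-0.10)] = 0.2000
  C_31 = (0.00)(-0.35) − (-0.05)(0.55) = 0.0275
  C_32 = −[(0.80)(-0.35) − (-0.05)(-0.25)] = 0.2925
  C_33 = (0.80)(0.55) − (0.00)(-0.25) = 0.4400
det(I−A) = Σ_j (I−A)_1j·C_1j = (0.80)(0.4625) + (0.00)(0.2850) + (-0.05)(0.1175) = 0.364125
adj(I−A) = Cᵀ =
  [ 0.4625   0.0125   0.0275]
  [ 0.2850   0.7950   0.2925]
  [ 0.1175   0.2000   0.4400]
(I − A)⁻¹ = adj(I−A) / det(I−A) ≈
  [   1.2702     0.0343     0.0755]
  [   0.7827     2.1833     0.8033]
  [   0.3227     0.5493     1.2084]
Δx = (I − A)⁻¹ Δd with Δd having -10 in the Biotech component and 0 elsewhere.
So Δx_C = L_CB · (-10), where L_CB = adj(I−A)_CB / det(I−A) = 0.2925 / 0.364125.
Δx_C = 0.2925 × (-10) / 0.364125 = -2.925 / 0.364125 ≈ -8.03.

Δx_C = -8.03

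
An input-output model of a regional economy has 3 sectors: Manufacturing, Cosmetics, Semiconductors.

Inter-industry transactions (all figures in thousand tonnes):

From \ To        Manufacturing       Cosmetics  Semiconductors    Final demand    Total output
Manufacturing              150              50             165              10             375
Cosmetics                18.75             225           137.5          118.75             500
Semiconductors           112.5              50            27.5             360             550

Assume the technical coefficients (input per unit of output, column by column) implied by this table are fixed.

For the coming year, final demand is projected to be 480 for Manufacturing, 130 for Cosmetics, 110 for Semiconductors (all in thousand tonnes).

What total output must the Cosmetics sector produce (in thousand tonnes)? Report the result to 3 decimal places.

Technical coefficients a_ij = z_ij / X_j:
  a_MM = 150/375 = 0.40, a_CM = 18.75/375 = 0.05, a_SM = 112.5/375 = 0.30
  a_MC = 50/500 = 0.10, a_CC = 225/500 = 0.45, a_SC = 50/500 = 0.10
  a_MS = 165/550 = 0.30, a_CS = 137.5/550 = 0.25, a_SS = 27.5/550 = 0.05
I − A =
  [   0.60    -0.10    -0.30]
  [  -0.05     0.55    -0.25]
  [  -0.30    -0.10     0.95]
Cofactors of I−A, C_ij = (−1)^(i+j)·(minor ij) (rows/columns in the sector order above):
  C_11 = (0.55)(0.95) − (-0.25)(-0.10) = 0.4975
  C_12 = −[(-0.05)(0.95) − (-0.25)(-0.30)] = 0.1225
  C_13 = (-0.05)(-0.10) − (0.55)(-0.30) = 0.1700
  C_21 = −[(-0.10)(0.95) − (-0.30)(-0.10)] = 0.1250
  C_22 = (0.60)(0.95) − (-0.30)(-0.30) = 0.4800
  C_23 = −[(0.60)(-0.10) − (-0.10)(-0.30)] = 0.0900
  C_31 = (-0.10)(-0.25) − (-0.30)(0.55) = 0.1900
  C_32 = −[(0.60)(-0.25) − (-0.30)(-0.05)] = 0.1650
  C_33 = (0.60)(0.55) − (-0.10)(-0.05) = 0.3250
det(I−A) = Σ_j (I−A)_1j·C_1j = (0.60)(0.4975) + (-0.10)(0.1225) + (-0.30)(0.1700) = 0.23525
adj(I−A) = Cᵀ =
  [ 0.4975   0.1250   0.1900]
  [ 0.1225   0.4800   0.1650]
  [ 0.1700   0.0900   0.3250]
(I − A)⁻¹ = adj(I−A) / det(I−A) ≈
  [   2.1148     0.5313     0.8077]
  [   0.5207     2.0404     0.7014]
  [   0.7226     0.3826     1.3815]
x = (I − A)⁻¹ d = adj(I−A)·d / det(I−A), with det(I−A) = 0.23525:
  x_M = (0.4975·480 + 0.1250·130 + 0.1900·110) / 0.23525 = 275.95 / 0.23525 ≈ 1173.007
  x_C = (0.1225·480 + 0.4800·130 + 0.1650·110) / 0.23525 = 139.35 / 0.23525 ≈ 592.349
  x_S = (0.1700·480 + 0.0900·130 + 0.3250·110) / 0.23525 = 129.05 / 0.23525 ≈ 548.565

x_C = 592.349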